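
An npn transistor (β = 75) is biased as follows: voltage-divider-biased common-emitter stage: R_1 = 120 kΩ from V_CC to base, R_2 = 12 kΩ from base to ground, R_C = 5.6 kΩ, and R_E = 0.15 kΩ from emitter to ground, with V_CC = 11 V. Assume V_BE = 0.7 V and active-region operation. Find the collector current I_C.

I_C ≈ 1 mA

Thevenize the base divider: V_Th = V_CC·R_2/(R_1+R_2) = 11×12/132 = 1 V, R_Th = R_1‖R_2 = 10.9 kΩ.
Base-emitter loop: V_Th = I_B·R_Th + V_BE + (β+1)I_B·R_E, so I_B = (1 − 0.7) / (10.9 + 76×0.15) = 0.0134 mA.
I_C = β·I_B = 75×0.0134 = 1.01 mA, and I_E = (β+1)I_B = 1.02 mA.
V_CE = V_CC − I_C·R_C − I_E·R_E = 11 − 1.01×5.6 − 1.02×0.15 = 5.2 V.
V_CE = 5.2 V > 0.2 V confirms active-region operation.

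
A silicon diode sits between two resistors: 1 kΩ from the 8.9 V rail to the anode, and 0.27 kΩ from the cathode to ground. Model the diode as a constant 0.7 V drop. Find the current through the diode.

I ≈ 6.5 mA

The two resistors are in series with the diode, so KVL gives 8.9 = I·1 + 0.7 + I·0.27.
I = (8.9 − 0.7) / (1 + 0.27) kΩ = 8.2 / 1.27 = 6.46 mA.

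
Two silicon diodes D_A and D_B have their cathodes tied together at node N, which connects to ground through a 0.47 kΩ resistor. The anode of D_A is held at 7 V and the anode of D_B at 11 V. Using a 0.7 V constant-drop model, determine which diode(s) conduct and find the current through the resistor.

Only D_B conducts; I_R ≈ 22 mA

Assume both conduct. Then node N would need to be at both 7−0.7 = 6.3 V and 11−0.7 = 10.3 V, which is impossible.
Assume only D_B conducts: V_N = 11 − 0.7 = 10.3 V, so I_R = 10.3/0.47 = 21.9 mA.
Check D_A: its anode-to-cathode voltage is 7 − 10.3 = -3.3 V < 0.7 V, so it is off. The assumption is consistent.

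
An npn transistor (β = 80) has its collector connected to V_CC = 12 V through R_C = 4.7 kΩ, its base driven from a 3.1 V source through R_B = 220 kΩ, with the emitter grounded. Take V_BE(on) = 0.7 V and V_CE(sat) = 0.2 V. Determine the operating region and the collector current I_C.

Assume active. Base-emitter loop: I_B = (V_BB − V_BE)/R_B = (3.1 − 0.7)/220 = 0.0109 mA.
I_C = β·I_B = 80×0.0109 = 0.873 mA.
V_CE = V_CC − I_C·R_C = 12 − 0.873×4.7 = 7.9 V > V_CE(sat), so the active-region assumption holds.

active; I_C ≈ 0.87 mA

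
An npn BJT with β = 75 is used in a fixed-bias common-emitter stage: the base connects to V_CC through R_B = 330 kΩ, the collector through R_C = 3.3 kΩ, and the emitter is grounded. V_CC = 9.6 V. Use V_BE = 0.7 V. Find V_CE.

V_CE ≈ 2.9 V

Base loop: V_CC = I_B·R_B + V_BE, so I_B = (9.6 − 0.7)/330 kΩ = 0.027 mA.
In the active region I_C = β·I_B = 75 × 0.027 = 2.02 mA.
Collector loop: V_CE = V_CC − I_C·R_C = 9.6 − 2.02×3.3 = 2.92 V.
Since V_CE = 2.92 V > V_CE(sat) ≈ 0.2 V, the transistor is in the active region as assumed.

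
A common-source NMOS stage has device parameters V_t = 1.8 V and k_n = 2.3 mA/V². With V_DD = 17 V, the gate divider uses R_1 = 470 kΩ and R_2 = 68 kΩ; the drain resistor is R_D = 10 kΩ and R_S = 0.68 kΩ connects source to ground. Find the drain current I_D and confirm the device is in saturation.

I_D ≈ 0.093 mA

V_G = V_DD·R_2/(R_1+R_2) = 17×68/538 = 2.15 V.
Assume saturation: I_D = (k_n/2)(V_GS − V_t)² with V_GS = V_G − I_D·R_S = 2.15 − 0.68·I_D.
Substituting gives 0.532·I_D² − 1.55·I_D + 0.14 = 0, with roots I_D = 0.0935 or 2.81 mA.
The root I_D = 2.81 mA gives V_GS = 0.236 V ≤ V_t, so take I_D = 0.0935 mA.
Then V_GS = 2.09 V and V_DS = V_DD − I_D(R_D+R_S) = 17 − 0.0935×10.7 = 16 V.
Saturation requires V_DS ≥ V_GS − V_t = 0.285 V; 16 ≥ 0.285 ✓.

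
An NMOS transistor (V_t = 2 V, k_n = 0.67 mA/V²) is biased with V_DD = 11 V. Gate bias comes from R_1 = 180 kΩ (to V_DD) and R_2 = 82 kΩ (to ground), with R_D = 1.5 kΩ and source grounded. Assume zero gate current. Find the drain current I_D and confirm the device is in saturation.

V_G = V_DD·R_2/(R_1+R_2) = 11×82/262 = 3.44 V. With the source grounded, V_GS = V_G = 3.44 V.
Assume saturation: I_D = (k_n/2)(V_GS − V_t)² = (0.67/2)×(3.44 − 2)² = 0.335×1.44² = 0.697 mA.
V_DS = V_DD − I_D·R_D = 11 − 0.697×1.5 = 9.95 V.
Saturation requires V_DS ≥ V_GS − V_t = 1.44 V; 9.95 ≥ 1.44 ✓.

I_D ≈ 0.7 mA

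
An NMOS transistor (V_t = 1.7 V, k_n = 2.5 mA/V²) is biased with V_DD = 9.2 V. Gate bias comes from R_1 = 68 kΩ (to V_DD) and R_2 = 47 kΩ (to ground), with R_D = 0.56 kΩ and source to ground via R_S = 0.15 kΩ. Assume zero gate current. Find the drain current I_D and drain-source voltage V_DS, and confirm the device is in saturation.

I_D ≈ 3.2 mA, V_DS ≈ 7 V

V_G = V_DD·R_2/(R_1+R_2) = 9.2×47/115 = 3.76 V.
Assume saturation: I_D = (k_n/2)(V_GS − V_t)² with V_GS = V_G − I_D·R_S = 3.76 − 0.15·I_D.
Substituting gives 0.0281·I_D² − 1.77·I_D + 5.3 = 0, with roots I_D = 3.15 or 59.9 mA.
The root I_D = 59.9 mA gives V_GS = -5.22 V ≤ V_t, so take I_D = 3.15 mA.
Then V_GS = 3.29 V and V_DS = V_DD − I_D(R_D+R_S) = 9.2 − 3.15×0.71 = 6.96 V.
Saturation requires V_DS ≥ V_GS − V_t = 1.59 V; 6.96 ≥ 1.59 ✓.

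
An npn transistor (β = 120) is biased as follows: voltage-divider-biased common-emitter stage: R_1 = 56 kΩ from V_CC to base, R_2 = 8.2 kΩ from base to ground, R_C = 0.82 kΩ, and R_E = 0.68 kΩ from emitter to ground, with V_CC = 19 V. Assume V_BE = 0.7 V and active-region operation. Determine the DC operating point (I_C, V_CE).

I_C ≈ 2.3 mA, V_CE ≈ 16 V

Thevenize the base divider: V_Th = V_CC·R_2/(R_1+R_2) = 19×8.2/64.2 = 2.43 V, R_Th = R_1‖R_2 = 7.15 kΩ.
Base-emitter loop: V_Th = I_B·R_Th + V_BE + (β+1)I_B·R_E, so I_B = (2.43 − 0.7) / (7.15 + 121×0.68) = 0.0193 mA.
I_C = β·I_B = 120×0.0193 = 2.32 mA, and I_E = (β+1)I_B = 2.34 mA.
V_CE = V_CC − I_C·R_C − I_E·R_E = 19 − 2.32×0.82 − 2.34×0.68 = 15.5 V.
V_CE = 15.5 V > 0.2 V confirms active-region operation.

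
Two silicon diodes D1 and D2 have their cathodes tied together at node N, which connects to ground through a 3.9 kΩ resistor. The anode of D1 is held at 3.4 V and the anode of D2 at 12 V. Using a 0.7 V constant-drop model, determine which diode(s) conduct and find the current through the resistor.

Only D2 conducts; I_R ≈ 2.9 mA

Assume both conduct. Then node N would need to be at both 3.4−0.7 = 2.7 V and 12−0.7 = 11.3 V, which is impossible.
Assume only D2 conducts: V_N = 12 − 0.7 = 11.3 V, so I_R = 11.3/3.9 = 2.9 mA.
Check D1: its anode-to-cathode voltage is 3.4 − 11.3 = -7.9 V < 0.7 V, so it is off. The assumption is consistent.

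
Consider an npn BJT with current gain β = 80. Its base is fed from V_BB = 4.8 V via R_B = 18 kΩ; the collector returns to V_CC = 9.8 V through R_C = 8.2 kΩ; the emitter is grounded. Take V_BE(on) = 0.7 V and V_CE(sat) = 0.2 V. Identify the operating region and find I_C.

Assume active: I_B = (4.8 − 0.7)/18 = 0.228 mA, giving I_C = β·I_B = 18.2 mA.
But then V_CE = 9.8 − 18.2×8.2 = -140 V < V_CE(sat) = 0.2 V — impossible in the active region.
So the transistor is saturated. With V_CE = 0.2 V, I_C = (V_CC − 0.2)/R_C = 9.6/8.2 = 1.17 mA.
Check: β·I_B = 18.2 mA > I_C = 1.17 mA, confirming saturation.

saturation; I_C ≈ 1.2 mA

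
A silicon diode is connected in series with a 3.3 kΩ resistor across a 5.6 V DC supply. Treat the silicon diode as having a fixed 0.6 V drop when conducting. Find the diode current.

KVL around the loop: 5.6 = V_D + I·R = 0.6 + I × 3.3 kΩ.
So I = (5.6 − 0.6) / 3.3 kΩ = 5 / 3.3 = 1.52 mA.

I ≈ 1.5 mA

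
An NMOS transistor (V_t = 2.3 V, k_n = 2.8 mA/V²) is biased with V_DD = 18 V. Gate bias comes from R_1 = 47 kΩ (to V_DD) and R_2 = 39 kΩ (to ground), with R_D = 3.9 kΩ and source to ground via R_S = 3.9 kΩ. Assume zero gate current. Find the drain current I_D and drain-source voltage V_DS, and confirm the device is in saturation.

I_D ≈ 1.3 mA, V_DS ≈ 8.2 V

V_G = V_DD·R_2/(R_1+R_2) = 18×39/86 = 8.16 V.
Assume saturation: I_D = (k_n/2)(V_GS − V_t)² with V_GS = V_G − I_D·R_S = 8.16 − 3.9·I_D.
Substituting gives 21.3·I_D² − 65·I_D + 48.1 = 0, with roots I_D = 1.26 or 1.79 mA.
The root I_D = 1.79 mA gives V_GS = 1.17 V ≤ V_t, so take I_D = 1.26 mA.
Then V_GS = 3.25 V and V_DS = V_DD − I_D(R_D+R_S) = 18 − 1.26×7.8 = 8.17 V.
Saturation requires V_DS ≥ V_GS − V_t = 0.949 V; 8.17 ≥ 0.949 ✓.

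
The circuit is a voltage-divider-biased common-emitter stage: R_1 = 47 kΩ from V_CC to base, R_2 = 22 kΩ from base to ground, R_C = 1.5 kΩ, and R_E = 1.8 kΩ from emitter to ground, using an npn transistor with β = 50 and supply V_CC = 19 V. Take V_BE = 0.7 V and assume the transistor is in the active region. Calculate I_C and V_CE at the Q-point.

I_C ≈ 2.5 mA, V_CE ≈ 11 V

Thevenize the base divider: V_Th = V_CC·R_2/(R_1+R_2) = 19×22/69 = 6.06 V, R_Th = R_1‖R_2 = 15 kΩ.
Base-emitter loop: V_Th = I_B·R_Th + V_BE + (β+1)I_B·R_E, so I_B = (6.06 − 0.7) / (15 + 51×1.8) = 0.0502 mA.
I_C = β·I_B = 50×0.0502 = 2.51 mA, and I_E = (β+1)I_B = 2.56 mA.
V_CE = V_CC − I_C·R_C − I_E·R_E = 19 − 2.51×1.5 − 2.56×1.8 = 10.6 V.
V_CE = 10.6 V > 0.2 V confirms active-region operation.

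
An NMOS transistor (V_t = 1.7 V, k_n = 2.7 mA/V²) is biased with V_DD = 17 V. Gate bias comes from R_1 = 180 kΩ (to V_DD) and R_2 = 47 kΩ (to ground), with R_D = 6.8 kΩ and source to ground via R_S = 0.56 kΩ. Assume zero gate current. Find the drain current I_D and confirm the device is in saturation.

I_D ≈ 1.4 mA

V_G = V_DD·R_2/(R_1+R_2) = 17×47/227 = 3.52 V.
Assume saturation: I_D = (k_n/2)(V_GS − V_t)² with V_GS = V_G − I_D·R_S = 3.52 − 0.56·I_D.
Substituting gives 0.423·I_D² − 3.75·I_D + 4.47 = 0, with roots I_D = 1.42 or 7.44 mA.
The root I_D = 7.44 mA gives V_GS = -0.648 V ≤ V_t, so take I_D = 1.42 mA.
Then V_GS = 2.73 V and V_DS = V_DD − I_D(R_D+R_S) = 17 − 1.42×7.36 = 6.56 V.
Saturation requires V_DS ≥ V_GS − V_t = 1.03 V; 6.56 ≥ 1.03 ✓.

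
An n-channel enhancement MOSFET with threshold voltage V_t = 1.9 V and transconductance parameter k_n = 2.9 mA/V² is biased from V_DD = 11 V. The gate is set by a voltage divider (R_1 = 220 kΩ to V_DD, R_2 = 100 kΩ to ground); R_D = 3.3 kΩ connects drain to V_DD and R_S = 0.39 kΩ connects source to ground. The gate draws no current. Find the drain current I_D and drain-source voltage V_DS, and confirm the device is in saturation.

V_G = V_DD·R_2/(R_1+R_2) = 11×100/320 = 3.44 V.
Assume saturation: I_D = (k_n/2)(V_GS − V_t)² with V_GS = V_G − I_D·R_S = 3.44 − 0.39·I_D.
Substituting gives 0.221·I_D² − 2.74·I_D + 3.43 = 0, with roots I_D = 1.41 or 11 mA.
The root I_D = 11 mA gives V_GS = -0.855 V ≤ V_t, so take I_D = 1.41 mA.
Then V_GS = 2.89 V and V_DS = V_DD − I_D(R_D+R_S) = 11 − 1.41×3.69 = 5.79 V.
Saturation requires V_DS ≥ V_GS − V_t = 0.987 V; 5.79 ≥ 0.987 ✓.

I_D ≈ 1.4 mA, V_DS ≈ 5.8 V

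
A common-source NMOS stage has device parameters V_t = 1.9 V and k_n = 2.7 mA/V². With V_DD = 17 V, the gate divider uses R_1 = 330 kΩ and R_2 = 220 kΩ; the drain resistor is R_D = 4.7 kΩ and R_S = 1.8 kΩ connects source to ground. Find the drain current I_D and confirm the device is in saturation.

I_D ≈ 2 mA

V_G = V_DD·R_2/(R_1+R_2) = 17×220/550 = 6.8 V.
Assume saturation: I_D = (k_n/2)(V_GS − V_t)² with V_GS = V_G − I_D·R_S = 6.8 − 1.8·I_D.
Substituting gives 4.37·I_D² − 24.8·I_D + 32.4 = 0, with roots I_D = 2.04 or 3.63 mA.
The root I_D = 3.63 mA gives V_GS = 0.259 V ≤ V_t, so take I_D = 2.04 mA.
Then V_GS = 3.13 V and V_DS = V_DD − I_D(R_D+R_S) = 17 − 2.04×6.5 = 3.74 V.
Saturation requires V_DS ≥ V_GS − V_t = 1.23 V; 3.74 ≥ 1.23 ✓.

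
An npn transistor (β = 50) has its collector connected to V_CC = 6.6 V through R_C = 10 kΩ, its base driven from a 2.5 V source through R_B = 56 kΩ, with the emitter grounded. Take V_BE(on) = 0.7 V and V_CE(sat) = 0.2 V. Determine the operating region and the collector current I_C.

Assume active: I_B = (2.5 − 0.7)/56 = 0.0321 mA, giving I_C = β·I_B = 1.61 mA.
But then V_CE = 6.6 − 1.61×10 = -9.47 V < V_CE(sat) = 0.2 V — impossible in the active region.
So the transistor is saturated. With V_CE = 0.2 V, I_C = (V_CC − 0.2)/R_C = 6.4/10 = 0.64 mA.
Check: β·I_B = 1.61 mA > I_C = 0.64 mA, confirming saturation.

saturation; I_C ≈ 0.64 mA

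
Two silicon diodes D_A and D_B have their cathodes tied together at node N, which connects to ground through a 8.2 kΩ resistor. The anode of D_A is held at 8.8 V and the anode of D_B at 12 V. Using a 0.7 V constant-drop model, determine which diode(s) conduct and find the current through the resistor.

Assume both conduct. Then node N would need to be at both 8.8−0.7 = 8.1 V and 12−0.7 = 11.3 V, which is impossible.
Assume only D_B conducts: V_N = 12 − 0.7 = 11.3 V, so I_R = 11.3/8.2 = 1.38 mA.
Check D_A: its anode-to-cathode voltage is 8.8 − 11.3 = -2.5 V < 0.7 V, so it is off. The assumption is consistent.

Only D_B conducts; I_R ≈ 1.4 mA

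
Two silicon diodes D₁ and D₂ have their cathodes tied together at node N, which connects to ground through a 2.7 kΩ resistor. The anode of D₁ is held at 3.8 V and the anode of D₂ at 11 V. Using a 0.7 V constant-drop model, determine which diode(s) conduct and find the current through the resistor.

Only D₂ conducts; I_R ≈ 3.8 mA

Assume both conduct. Then node N would need to be at both 3.8−0.7 = 3.1 V and 11−0.7 = 10.3 V, which is impossible.
Assume only D₂ conducts: V_N = 11 − 0.7 = 10.3 V, so I_R = 10.3/2.7 = 3.81 mA.
Check D₁: its anode-to-cathode voltage is 3.8 − 10.3 = -6.5 V < 0.7 V, so it is off. The assumption is consistent.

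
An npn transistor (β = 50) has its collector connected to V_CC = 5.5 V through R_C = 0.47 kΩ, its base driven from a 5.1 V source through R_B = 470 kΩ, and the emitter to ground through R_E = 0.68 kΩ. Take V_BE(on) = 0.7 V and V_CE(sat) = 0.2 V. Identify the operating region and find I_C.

active; I_C ≈ 0.44 mA

Assume active. Base-emitter loop: I_B = (V_BB − V_BE)/(R_B + (β+1)R_E) = (5.1 − 0.7)/(470 + 51×0.68) = 0.00872 mA.
I_C = β·I_B = 50×0.00872 = 0.436 mA.
V_CE = V_CC − I_C·R_C − I_E·R_E = 5.5 − 0.436×0.47 − 0.445×0.68 = 4.99 V > V_CE(sat), so the active-region assumption holds.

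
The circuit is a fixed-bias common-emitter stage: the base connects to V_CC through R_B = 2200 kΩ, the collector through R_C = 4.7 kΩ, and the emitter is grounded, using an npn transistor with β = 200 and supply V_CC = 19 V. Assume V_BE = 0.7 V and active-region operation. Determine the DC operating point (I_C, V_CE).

Base loop: V_CC = I_B·R_B + V_BE, so I_B = (19 − 0.7)/2200 kΩ = 0.00832 mA.
In the active region I_C = β·I_B = 200 × 0.00832 = 1.66 mA.
Collector loop: V_CE = V_CC − I_C·R_C = 19 − 1.66×4.7 = 11.2 V.
Since V_CE = 11.2 V > V_CE(sat) ≈ 0.2 V, the transistor is in the active region as assumed.

I_C ≈ 1.7 mA, V_CE ≈ 11 V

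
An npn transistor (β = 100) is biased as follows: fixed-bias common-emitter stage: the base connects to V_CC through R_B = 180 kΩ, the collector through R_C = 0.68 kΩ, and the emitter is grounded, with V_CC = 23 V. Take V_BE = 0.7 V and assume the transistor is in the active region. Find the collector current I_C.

I_C ≈ 12 mA

Base loop: V_CC = I_B·R_B + V_BE, so I_B = (23 − 0.7)/180 kΩ = 0.124 mA.
In the active region I_C = β·I_B = 100 × 0.124 = 12.4 mA.
Collector loop: V_CE = V_CC − I_C·R_C = 23 − 12.4×0.68 = 14.6 V.
Since V_CE = 14.6 V > V_CE(sat) ≈ 0.2 V, the transistor is in the active region as assumed.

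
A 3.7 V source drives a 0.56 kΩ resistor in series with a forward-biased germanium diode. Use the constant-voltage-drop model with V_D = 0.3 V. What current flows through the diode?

KVL around the loop: 3.7 = V_D + I·R = 0.3 + I × 0.56 kΩ.
So I = (3.7 − 0.3) / 0.56 kΩ = 3.4 / 0.56 = 6.07 mA.

I ≈ 6.1 mA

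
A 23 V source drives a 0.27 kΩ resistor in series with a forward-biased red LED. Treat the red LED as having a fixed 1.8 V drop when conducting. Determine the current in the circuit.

I ≈ 79 mA

KVL around the loop: 23 = V_D + I·R = 1.8 + I × 0.27 kΩ.
So I = (23 − 1.8) / 0.27 kΩ = 21.2 / 0.27 = 78.5 mA.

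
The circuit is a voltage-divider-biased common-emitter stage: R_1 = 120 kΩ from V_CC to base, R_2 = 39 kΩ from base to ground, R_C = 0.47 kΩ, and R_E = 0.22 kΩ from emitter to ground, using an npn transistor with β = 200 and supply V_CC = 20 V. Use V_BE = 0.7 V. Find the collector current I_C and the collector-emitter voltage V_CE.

I_C ≈ 11 mA, V_CE ≈ 12 V

Thevenize the base divider: V_Th = V_CC·R_2/(R_1+R_2) = 20×39/159 = 4.91 V, R_Th = R_1‖R_2 = 29.4 kΩ.
Base-emitter loop: V_Th = I_B·R_Th + V_BE + (β+1)I_B·R_E, so I_B = (4.91 − 0.7) / (29.4 + 201×0.22) = 0.0571 mA.
I_C = β·I_B = 200×0.0571 = 11.4 mA, and I_E = (β+1)I_B = 11.5 mA.
V_CE = V_CC − I_C·R_C − I_E·R_E = 20 − 11.4×0.47 − 11.5×0.22 = 12.1 V.
V_CE = 12.1 V > 0.2 V confirms active-region operation.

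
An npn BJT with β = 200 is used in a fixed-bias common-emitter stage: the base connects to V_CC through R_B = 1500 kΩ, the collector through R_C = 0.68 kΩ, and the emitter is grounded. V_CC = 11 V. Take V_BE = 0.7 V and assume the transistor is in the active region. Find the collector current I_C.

I_C ≈ 1.4 mA

Base loop: V_CC = I_B·R_B + V_BE, so I_B = (11 − 0.7)/1500 kΩ = 0.00687 mA.
In the active region I_C = β·I_B = 200 × 0.00687 = 1.37 mA.
Collector loop: V_CE = V_CC − I_C·R_C = 11 − 1.37×0.68 = 10.1 V.
Since V_CE = 10.1 V > V_CE(sat) ≈ 0.2 V, the transistor is in the active region as assumed.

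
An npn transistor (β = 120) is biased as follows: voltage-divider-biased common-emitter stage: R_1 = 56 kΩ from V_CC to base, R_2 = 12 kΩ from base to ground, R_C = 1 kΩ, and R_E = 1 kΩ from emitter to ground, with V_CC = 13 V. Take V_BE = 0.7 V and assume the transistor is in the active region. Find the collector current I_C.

I_C ≈ 1.5 mA

Thevenize the base divider: V_Th = V_CC·R_2/(R_1+R_2) = 13×12/68 = 2.29 V, R_Th = R_1‖R_2 = 9.88 kΩ.
Base-emitter loop: V_Th = I_B·R_Th + V_BE + (β+1)I_B·R_E, so I_B = (2.29 − 0.7) / (9.88 + 121×1) = 0.0122 mA.
I_C = β·I_B = 120×0.0122 = 1.46 mA, and I_E = (β+1)I_B = 1.47 mA.
V_CE = V_CC − I_C·R_C − I_E·R_E = 13 − 1.46×1 − 1.47×1 = 10.1 V.
V_CE = 10.1 V > 0.2 V confirms active-region operation.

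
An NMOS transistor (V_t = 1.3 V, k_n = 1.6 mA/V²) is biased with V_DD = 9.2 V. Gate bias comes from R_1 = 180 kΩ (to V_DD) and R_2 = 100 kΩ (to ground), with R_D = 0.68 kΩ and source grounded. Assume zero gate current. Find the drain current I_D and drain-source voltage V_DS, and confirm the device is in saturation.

I_D ≈ 3.2 mA, V_DS ≈ 7.1 V

V_G = V_DD·R_2/(R_1+R_2) = 9.2×100/280 = 3.29 V. With the source grounded, V_GS = V_G = 3.29 V.
Assume saturation: I_D = (k_n/2)(V_GS − V_t)² = (1.6/2)×(3.29 − 1.3)² = 0.8×1.99² = 3.15 mA.
V_DS = V_DD − I_D·R_D = 9.2 − 3.15×0.68 = 7.05 V.
Saturation requires V_DS ≥ V_GS − V_t = 1.99 V; 7.05 ≥ 1.99 ✓.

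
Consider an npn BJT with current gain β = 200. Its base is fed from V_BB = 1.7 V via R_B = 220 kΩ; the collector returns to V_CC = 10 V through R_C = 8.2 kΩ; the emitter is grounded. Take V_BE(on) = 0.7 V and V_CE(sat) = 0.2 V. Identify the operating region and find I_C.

active; I_C ≈ 0.91 mA

Assume active. Base-emitter loop: I_B = (V_BB − V_BE)/R_B = (1.7 − 0.7)/220 = 0.00455 mA.
I_C = β·I_B = 200×0.00455 = 0.909 mA.
V_CE = V_CC − I_C·R_C = 10 − 0.909×8.2 = 2.55 V > V_CE(sat), so the active-region assumption holds.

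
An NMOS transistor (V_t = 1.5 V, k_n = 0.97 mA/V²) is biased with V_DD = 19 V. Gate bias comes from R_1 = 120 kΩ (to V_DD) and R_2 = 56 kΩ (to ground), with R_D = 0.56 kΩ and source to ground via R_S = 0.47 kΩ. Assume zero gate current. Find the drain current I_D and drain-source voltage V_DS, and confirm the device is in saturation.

V_G = V_DD·R_2/(R_1+R_2) = 19×56/176 = 6.05 V.
Assume saturation: I_D = (k_n/2)(V_GS − V_t)² with V_GS = V_G − I_D·R_S = 6.05 − 0.47·I_D.
Substituting gives 0.107·I_D² − 3.07·I_D + 10 = 0, with roots I_D = 3.75 or 24.9 mA.
The root I_D = 24.9 mA gives V_GS = -5.67 V ≤ V_t, so take I_D = 3.75 mA.
Then V_GS = 4.28 V and V_DS = V_DD − I_D(R_D+R_S) = 19 − 3.75×1.03 = 15.1 V.
Saturation requires V_DS ≥ V_GS − V_t = 2.78 V; 15.1 ≥ 2.78 ✓.

I_D ≈ 3.8 mA, V_DS ≈ 15 V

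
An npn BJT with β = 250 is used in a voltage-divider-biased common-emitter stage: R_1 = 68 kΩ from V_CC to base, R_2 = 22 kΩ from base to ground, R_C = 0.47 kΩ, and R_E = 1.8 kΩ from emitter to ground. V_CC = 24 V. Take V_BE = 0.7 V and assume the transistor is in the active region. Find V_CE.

V_CE ≈ 18 V

Thevenize the base divider: V_Th = V_CC·R_2/(R_1+R_2) = 24×22/90 = 5.87 V, R_Th = R_1‖R_2 = 16.6 kΩ.
Base-emitter loop: V_Th = I_B·R_Th + V_BE + (β+1)I_B·R_E, so I_B = (5.87 − 0.7) / (16.6 + 251×1.8) = 0.011 mA.
I_C = β·I_B = 250×0.011 = 2.76 mA, and I_E = (β+1)I_B = 2.77 mA.
V_CE = V_CC − I_C·R_C − I_E·R_E = 24 − 2.76×0.47 − 2.77×1.8 = 17.7 V.
V_CE = 17.7 V > 0.2 V confirms active-region operation.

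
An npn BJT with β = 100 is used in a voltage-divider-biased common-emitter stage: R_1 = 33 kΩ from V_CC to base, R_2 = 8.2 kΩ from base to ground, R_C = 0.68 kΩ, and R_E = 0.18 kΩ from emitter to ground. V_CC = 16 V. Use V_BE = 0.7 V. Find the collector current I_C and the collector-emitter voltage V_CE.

I_C ≈ 10 mA, V_CE ≈ 7.3 V

Thevenize the base divider: V_Th = V_CC·R_2/(R_1+R_2) = 16×8.2/41.2 = 3.18 V, R_Th = R_1‖R_2 = 6.57 kΩ.
Base-emitter loop: V_Th = I_B·R_Th + V_BE + (β+1)I_B·R_E, so I_B = (3.18 − 0.7) / (6.57 + 101×0.18) = 0.1 mA.
I_C = β·I_B = 100×0.1 = 10 mA, and I_E = (β+1)I_B = 10.1 mA.
V_CE = V_CC − I_C·R_C − I_E·R_E = 16 − 10×0.68 − 10.1×0.18 = 7.35 V.
V_CE = 7.35 V > 0.2 V confirms active-region operation.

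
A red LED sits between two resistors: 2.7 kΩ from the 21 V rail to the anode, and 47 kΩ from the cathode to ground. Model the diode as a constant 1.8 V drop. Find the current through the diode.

The two resistors are in series with the diode, so KVL gives 21 = I·2.7 + 1.8 + I·47.
I = (21 − 1.8) / (2.7 + 47) kΩ = 19.2 / 49.7 = 0.386 mA.

I ≈ 0.39 mA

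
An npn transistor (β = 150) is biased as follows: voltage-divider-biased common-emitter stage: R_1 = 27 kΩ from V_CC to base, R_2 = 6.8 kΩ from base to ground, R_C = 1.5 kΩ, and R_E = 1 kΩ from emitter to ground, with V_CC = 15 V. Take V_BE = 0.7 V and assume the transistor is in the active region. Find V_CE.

V_CE ≈ 9.4 V

Thevenize the base divider: V_Th = V_CC·R_2/(R_1+R_2) = 15×6.8/33.8 = 3.02 V, R_Th = R_1‖R_2 = 5.43 kΩ.
Base-emitter loop: V_Th = I_B·R_Th + V_BE + (β+1)I_B·R_E, so I_B = (3.02 − 0.7) / (5.43 + 151×1) = 0.0148 mA.
I_C = β·I_B = 150×0.0148 = 2.22 mA, and I_E = (β+1)I_B = 2.24 mA.
V_CE = V_CC − I_C·R_C − I_E·R_E = 15 − 2.22×1.5 − 2.24×1 = 9.43 V.
V_CE = 9.43 V > 0.2 V confirms active-region operation.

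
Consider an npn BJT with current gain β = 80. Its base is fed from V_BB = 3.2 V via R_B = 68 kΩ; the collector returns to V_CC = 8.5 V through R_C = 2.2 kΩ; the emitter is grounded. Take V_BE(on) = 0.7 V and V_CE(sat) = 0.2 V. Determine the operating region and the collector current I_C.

Assume active. Base-emitter loop: I_B = (V_BB − V_BE)/R_B = (3.2 − 0.7)/68 = 0.0368 mA.
I_C = β·I_B = 80×0.0368 = 2.94 mA.
V_CE = V_CC − I_C·R_C = 8.5 − 2.94×2.2 = 2.03 V > V_CE(sat), so the active-region assumption holds.

active; I_C ≈ 2.9 mA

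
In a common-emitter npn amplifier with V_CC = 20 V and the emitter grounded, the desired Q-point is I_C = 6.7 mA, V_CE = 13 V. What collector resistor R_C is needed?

R_C ≈ 1 kΩ

Collector loop: V_CC = I_C·R_C + V_CE.
R_C = (V_CC − V_CE)/I_C = (20 − 13)/6.7 = 1.04 kΩ.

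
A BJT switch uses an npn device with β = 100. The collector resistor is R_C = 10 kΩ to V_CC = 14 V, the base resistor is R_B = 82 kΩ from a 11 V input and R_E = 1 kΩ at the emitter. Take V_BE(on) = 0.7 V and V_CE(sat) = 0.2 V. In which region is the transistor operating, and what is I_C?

saturation; I_C ≈ 1.2 mA

Assume active: I_B = (11 − 0.7)/(82 + 101×1) = 0.0563 mA, I_C = β·I_B = 5.63 mA.
Then V_CE = 14 − 5.63×10 − 5.68×1 = -48 V < 0.2 V — the active assumption fails.
Re-solve with V_CE = 0.2 V. KCL at the emitter: V_E/R_E = (V_BB−0.7−V_E)/R_B + (V_CC−0.2−V_E)/R_C, giving V_E = 1.35 V.
I_C = (V_CC − 0.2 − V_E)/R_C = (13.8 − 1.35)/10 = 1.24 mA.
Check: I_B = (10.3 − 1.35)/82 = 0.109 mA, and β·I_B = 10.9 mA > I_C, confirming saturation.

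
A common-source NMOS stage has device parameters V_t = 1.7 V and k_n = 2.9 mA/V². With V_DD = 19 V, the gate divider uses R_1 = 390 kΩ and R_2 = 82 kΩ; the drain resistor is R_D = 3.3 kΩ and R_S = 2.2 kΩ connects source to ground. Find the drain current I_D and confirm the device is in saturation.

I_D ≈ 0.47 mA

V_G = V_DD·R_2/(R_1+R_2) = 19×82/472 = 3.3 V.
Assume saturation: I_D = (k_n/2)(V_GS − V_t)² with V_GS = V_G − I_D·R_S = 3.3 − 2.2·I_D.
Substituting gives 7.02·I_D² − 11.2·I_D + 3.72 = 0, with roots I_D = 0.469 or 1.13 mA.
The root I_D = 1.13 mA gives V_GS = 0.818 V ≤ V_t, so take I_D = 0.469 mA.
Then V_GS = 2.27 V and V_DS = V_DD − I_D(R_D+R_S) = 19 − 0.469×5.5 = 16.4 V.
Saturation requires V_DS ≥ V_GS − V_t = 0.569 V; 16.4 ≥ 0.569 ✓.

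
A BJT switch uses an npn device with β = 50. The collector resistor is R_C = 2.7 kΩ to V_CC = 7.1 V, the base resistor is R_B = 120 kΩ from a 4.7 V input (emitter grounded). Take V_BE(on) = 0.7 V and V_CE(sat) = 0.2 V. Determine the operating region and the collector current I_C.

active; I_C ≈ 1.7 mA

Assume active. Base-emitter loop: I_B = (V_BB − V_BE)/R_B = (4.7 − 0.7)/120 = 0.0333 mA.
I_C = β·I_B = 50×0.0333 = 1.67 mA.
V_CE = V_CC − I_C·R_C = 7.1 − 1.67×2.7 = 2.6 V > V_CE(sat), so the active-region assumption holds.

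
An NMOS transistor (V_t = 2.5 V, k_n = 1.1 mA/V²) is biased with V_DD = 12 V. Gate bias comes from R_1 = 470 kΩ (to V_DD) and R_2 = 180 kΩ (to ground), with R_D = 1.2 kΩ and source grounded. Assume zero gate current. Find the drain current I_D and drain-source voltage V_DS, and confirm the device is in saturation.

V_G = V_DD·R_2/(R_1+R_2) = 12×180/650 = 3.32 V. With the source grounded, V_GS = V_G = 3.32 V.
Assume saturation: I_D = (k_n/2)(V_GS − V_t)² = (1.1/2)×(3.32 − 2.5)² = 0.55×0.823² = 0.373 mA.
V_DS = V_DD − I_D·R_D = 12 − 0.373×1.2 = 11.6 V.
Saturation requires V_DS ≥ V_GS − V_t = 0.823 V; 11.6 ≥ 0.823 ✓.

I_D ≈ 0.37 mA, V_DS ≈ 12 V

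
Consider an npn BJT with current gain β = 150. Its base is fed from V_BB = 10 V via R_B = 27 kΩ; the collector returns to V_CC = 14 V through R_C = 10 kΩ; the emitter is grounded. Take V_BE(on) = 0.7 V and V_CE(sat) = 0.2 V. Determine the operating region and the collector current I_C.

saturation; I_C ≈ 1.4 mA

Assume active: I_B = (10 − 0.7)/27 = 0.344 mA, giving I_C = β·I_B = 51.7 mA.
But then V_CE = 14 − 51.7×10 = -503 V < V_CE(sat) = 0.2 V — impossible in the active region.
So the transistor is saturated. With V_CE = 0.2 V, I_C = (V_CC − 0.2)/R_C = 13.8/10 = 1.38 mA.
Check: β·I_B = 51.7 mA > I_C = 1.38 mA, confirming saturation.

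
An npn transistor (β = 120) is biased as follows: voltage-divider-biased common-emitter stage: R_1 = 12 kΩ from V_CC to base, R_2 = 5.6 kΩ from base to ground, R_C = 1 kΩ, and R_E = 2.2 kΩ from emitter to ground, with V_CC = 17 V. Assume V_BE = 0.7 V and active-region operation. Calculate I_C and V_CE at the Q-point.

I_C ≈ 2.1 mA, V_CE ≈ 10 V

Thevenize the base divider: V_Th = V_CC·R_2/(R_1+R_2) = 17×5.6/17.6 = 5.41 V, R_Th = R_1‖R_2 = 3.82 kΩ.
Base-emitter loop: V_Th = I_B·R_Th + V_BE + (β+1)I_B·R_E, so I_B = (5.41 − 0.7) / (3.82 + 121×2.2) = 0.0174 mA.
I_C = β·I_B = 120×0.0174 = 2.09 mA, and I_E = (β+1)I_B = 2.11 mA.
V_CE = V_CC − I_C·R_C − I_E·R_E = 17 − 2.09×1 − 2.11×2.2 = 10.3 V.
V_CE = 10.3 V > 0.2 V confirms active-region operation.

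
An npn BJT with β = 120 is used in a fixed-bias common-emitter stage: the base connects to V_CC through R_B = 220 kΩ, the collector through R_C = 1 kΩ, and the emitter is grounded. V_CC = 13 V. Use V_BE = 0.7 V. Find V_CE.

Base loop: V_CC = I_B·R_B + V_BE, so I_B = (13 − 0.7)/220 kΩ = 0.0559 mA.
In the active region I_C = β·I_B = 120 × 0.0559 = 6.71 mA.
Collector loop: V_CE = V_CC − I_C·R_C = 13 − 6.71×1 = 6.29 V.
Since V_CE = 6.29 V > V_CE(sat) ≈ 0.2 V, the transistor is in the active region as assumed.

V_CE ≈ 6.3 V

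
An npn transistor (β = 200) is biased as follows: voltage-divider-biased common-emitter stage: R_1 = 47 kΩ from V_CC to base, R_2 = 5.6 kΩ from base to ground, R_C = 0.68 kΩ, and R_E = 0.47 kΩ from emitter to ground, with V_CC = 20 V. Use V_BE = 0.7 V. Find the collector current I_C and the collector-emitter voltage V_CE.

Thevenize the base divider: V_Th = V_CC·R_2/(R_1+R_2) = 20×5.6/52.6 = 2.13 V, R_Th = R_1‖R_2 = 5 kΩ.
Base-emitter loop: V_Th = I_B·R_Th + V_BE + (β+1)I_B·R_E, so I_B = (2.13 − 0.7) / (5 + 201×0.47) = 0.0144 mA.
I_C = β·I_B = 200×0.0144 = 2.87 mA, and I_E = (β+1)I_B = 2.89 mA.
V_CE = V_CC − I_C·R_C − I_E·R_E = 20 − 2.87×0.68 − 2.89×0.47 = 16.7 V.
V_CE = 16.7 V > 0.2 V confirms active-region operation.

I_C ≈ 2.9 mA, V_CE ≈ 17 V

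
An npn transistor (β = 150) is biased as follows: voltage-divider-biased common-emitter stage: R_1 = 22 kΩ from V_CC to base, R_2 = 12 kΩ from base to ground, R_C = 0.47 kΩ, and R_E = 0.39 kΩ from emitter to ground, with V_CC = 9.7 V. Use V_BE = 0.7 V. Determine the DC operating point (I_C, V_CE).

I_C ≈ 6.1 mA, V_CE ≈ 4.4 V

Thevenize the base divider: V_Th = V_CC·R_2/(R_1+R_2) = 9.7×12/34 = 3.42 V, R_Th = R_1‖R_2 = 7.76 kΩ.
Base-emitter loop: V_Th = I_B·R_Th + V_BE + (β+1)I_B·R_E, so I_B = (3.42 − 0.7) / (7.76 + 151×0.39) = 0.0409 mA.
I_C = β·I_B = 150×0.0409 = 6.13 mA, and I_E = (β+1)I_B = 6.17 mA.
V_CE = V_CC − I_C·R_C − I_E·R_E = 9.7 − 6.13×0.47 − 6.17×0.39 = 4.41 V.
V_CE = 4.41 V > 0.2 V confirms active-region operation.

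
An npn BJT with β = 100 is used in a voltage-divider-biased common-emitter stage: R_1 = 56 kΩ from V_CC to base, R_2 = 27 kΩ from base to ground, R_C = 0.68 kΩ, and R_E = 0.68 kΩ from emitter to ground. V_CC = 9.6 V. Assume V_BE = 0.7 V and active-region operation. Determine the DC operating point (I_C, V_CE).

Thevenize the base divider: V_Th = V_CC·R_2/(R_1+R_2) = 9.6×27/83 = 3.12 V, R_Th = R_1‖R_2 = 18.2 kΩ.
Base-emitter loop: V_Th = I_B·R_Th + V_BE + (β+1)I_B·R_E, so I_B = (3.12 − 0.7) / (18.2 + 101×0.68) = 0.0279 mA.
I_C = β·I_B = 100×0.0279 = 2.79 mA, and I_E = (β+1)I_B = 2.82 mA.
V_CE = V_CC − I_C·R_C − I_E·R_E = 9.6 − 2.79×0.68 − 2.82×0.68 = 5.79 V.
V_CE = 5.79 V > 0.2 V confirms active-region operation.

I_C ≈ 2.8 mA, V_CE ≈ 5.8 V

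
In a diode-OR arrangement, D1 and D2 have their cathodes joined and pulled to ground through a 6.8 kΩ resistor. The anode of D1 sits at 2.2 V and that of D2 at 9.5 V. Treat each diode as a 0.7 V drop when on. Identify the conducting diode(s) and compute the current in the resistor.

Only D2 conducts; I_R ≈ 1.3 mA

Assume both conduct. Then node N would need to be at both 2.2−0.7 = 1.5 V and 9.5−0.7 = 8.8 V, which is impossible.
Assume only D2 conducts: V_N = 9.5 − 0.7 = 8.8 V, so I_R = 8.8/6.8 = 1.29 mA.
Check D1: its anode-to-cathode voltage is 2.2 − 8.8 = -6.6 V < 0.7 V, so it is off. The assumption is consistent.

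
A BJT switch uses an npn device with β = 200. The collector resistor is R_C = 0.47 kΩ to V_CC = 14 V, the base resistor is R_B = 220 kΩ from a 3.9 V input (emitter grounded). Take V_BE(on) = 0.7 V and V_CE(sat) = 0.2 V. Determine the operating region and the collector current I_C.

Assume active. Base-emitter loop: I_B = (V_BB − V_BE)/R_B = (3.9 − 0.7)/220 = 0.0145 mA.
I_C = β·I_B = 200×0.0145 = 2.91 mA.
V_CE = V_CC − I_C·R_C = 14 − 2.91×0.47 = 12.6 V > V_CE(sat), so the active-region assumption holds.

active; I_C ≈ 2.9 mA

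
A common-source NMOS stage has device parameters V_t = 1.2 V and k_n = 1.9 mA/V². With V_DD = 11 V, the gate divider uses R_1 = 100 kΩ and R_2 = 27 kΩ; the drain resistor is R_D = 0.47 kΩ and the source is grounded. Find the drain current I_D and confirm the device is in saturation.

I_D ≈ 1.2 mA

V_G = V_DD·R_2/(R_1+R_2) = 11×27/127 = 2.34 V. With the source grounded, V_GS = V_G = 2.34 V.
Assume saturation: I_D = (k_n/2)(V_GS − V_t)² = (1.9/2)×(2.34 − 1.2)² = 0.95×1.14² = 1.23 mA.
V_DS = V_DD − I_D·R_D = 11 − 1.23×0.47 = 10.4 V.
Saturation requires V_DS ≥ V_GS − V_t = 1.14 V; 10.4 ≥ 1.14 ✓.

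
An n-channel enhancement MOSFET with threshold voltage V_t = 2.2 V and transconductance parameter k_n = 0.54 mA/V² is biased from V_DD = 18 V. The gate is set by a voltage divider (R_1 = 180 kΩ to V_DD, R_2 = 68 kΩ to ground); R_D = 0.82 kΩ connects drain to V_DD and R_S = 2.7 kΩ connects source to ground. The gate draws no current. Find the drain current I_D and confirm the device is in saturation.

I_D ≈ 0.51 mA

V_G = V_DD·R_2/(R_1+R_2) = 18×68/248 = 4.94 V.
Assume saturation: I_D = (k_n/2)(V_GS − V_t)² with V_GS = V_G − I_D·R_S = 4.94 − 2.7·I_D.
Substituting gives 1.97·I_D² − 4.99·I_D + 2.02 = 0, with roots I_D = 0.506 or 2.03 mA.
The root I_D = 2.03 mA gives V_GS = -0.541 V ≤ V_t, so take I_D = 0.506 mA.
Then V_GS = 3.57 V and V_DS = V_DD − I_D(R_D+R_S) = 18 − 0.506×3.52 = 16.2 V.
Saturation requires V_DS ≥ V_GS − V_t = 1.37 V; 16.2 ≥ 1.37 ✓.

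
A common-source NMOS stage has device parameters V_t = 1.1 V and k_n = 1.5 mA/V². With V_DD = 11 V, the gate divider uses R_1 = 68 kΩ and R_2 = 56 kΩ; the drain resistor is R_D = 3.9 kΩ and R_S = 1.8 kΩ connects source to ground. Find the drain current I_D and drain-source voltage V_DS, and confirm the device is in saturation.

I_D ≈ 1.4 mA, V_DS ≈ 3.1 V

V_G = V_DD·R_2/(R_1+R_2) = 11×56/124 = 4.97 V.
Assume saturation: I_D = (k_n/2)(V_GS − V_t)² with V_GS = V_G − I_D·R_S = 4.97 − 1.8·I_D.
Substituting gives 2.43·I_D² − 11.4·I_D + 11.2 = 0, with roots I_D = 1.39 or 3.32 mA.
The root I_D = 3.32 mA gives V_GS = -1 V ≤ V_t, so take I_D = 1.39 mA.
Then V_GS = 2.46 V and V_DS = V_DD − I_D(R_D+R_S) = 11 − 1.39×5.7 = 3.07 V.
Saturation requires V_DS ≥ V_GS − V_t = 1.36 V; 3.07 ≥ 1.36 ✓.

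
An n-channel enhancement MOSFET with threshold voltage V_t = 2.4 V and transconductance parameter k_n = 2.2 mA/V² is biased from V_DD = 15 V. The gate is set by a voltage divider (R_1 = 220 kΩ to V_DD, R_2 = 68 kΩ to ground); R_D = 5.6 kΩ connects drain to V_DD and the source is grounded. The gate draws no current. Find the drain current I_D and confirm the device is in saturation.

V_G = V_DD·R_2/(R_1+R_2) = 15×68/288 = 3.54 V. With the source grounded, V_GS = V_G = 3.54 V.
Assume saturation: I_D = (k_n/2)(V_GS − V_t)² = (2.2/2)×(3.54 − 2.4)² = 1.1×1.14² = 1.43 mA.
V_DS = V_DD − I_D·R_D = 15 − 1.43×5.6 = 6.97 V.
Saturation requires V_DS ≥ V_GS − V_t = 1.14 V; 6.97 ≥ 1.14 ✓.

I_D ≈ 1.4 mA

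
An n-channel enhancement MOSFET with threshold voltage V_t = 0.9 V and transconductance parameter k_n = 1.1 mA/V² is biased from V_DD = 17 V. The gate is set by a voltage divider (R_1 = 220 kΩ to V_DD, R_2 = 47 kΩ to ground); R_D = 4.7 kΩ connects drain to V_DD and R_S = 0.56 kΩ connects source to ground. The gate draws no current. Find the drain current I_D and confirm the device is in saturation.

I_D ≈ 1.2 mA

V_G = V_DD·R_2/(R_1+R_2) = 17×47/267 = 2.99 V.
Assume saturation: I_D = (k_n/2)(V_GS − V_t)² with V_GS = V_G − I_D·R_S = 2.99 − 0.56·I_D.
Substituting gives 0.172·I_D² − 2.29·I_D + 2.41 = 0, with roots I_D = 1.15 or 12.1 mA.
The root I_D = 12.1 mA gives V_GS = -3.79 V ≤ V_t, so take I_D = 1.15 mA.
Then V_GS = 2.35 V and V_DS = V_DD − I_D(R_D+R_S) = 17 − 1.15×5.26 = 10.9 V.
Saturation requires V_DS ≥ V_GS − V_t = 1.45 V; 10.9 ≥ 1.45 ✓.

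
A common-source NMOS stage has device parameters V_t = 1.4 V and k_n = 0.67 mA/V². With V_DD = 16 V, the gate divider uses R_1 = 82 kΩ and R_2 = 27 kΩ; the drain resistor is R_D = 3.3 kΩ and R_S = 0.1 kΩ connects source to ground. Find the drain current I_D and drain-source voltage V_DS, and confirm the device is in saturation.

V_G = V_DD·R_2/(R_1+R_2) = 16×27/109 = 3.96 V.
Assume saturation: I_D = (k_n/2)(V_GS − V_t)² with V_GS = V_G − I_D·R_S = 3.96 − 0.1·I_D.
Substituting gives 0.00335·I_D² − 1.17·I_D + 2.2 = 0, with roots I_D = 1.89 or 348 mA.
The root I_D = 348 mA gives V_GS = -30.8 V ≤ V_t, so take I_D = 1.89 mA.
Then V_GS = 3.77 V and V_DS = V_DD − I_D(R_D+R_S) = 16 − 1.89×3.4 = 9.58 V.
Saturation requires V_DS ≥ V_GS − V_t = 2.37 V; 9.58 ≥ 2.37 ✓.

I_D ≈ 1.9 mA, V_DS ≈ 9.6 V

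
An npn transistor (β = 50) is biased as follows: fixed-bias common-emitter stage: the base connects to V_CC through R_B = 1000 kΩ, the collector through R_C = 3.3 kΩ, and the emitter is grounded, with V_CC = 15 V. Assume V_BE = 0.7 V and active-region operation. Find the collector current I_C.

Base loop: V_CC = I_B·R_B + V_BE, so I_B = (15 − 0.7)/1000 kΩ = 0.0143 mA.
In the active region I_C = β·I_B = 50 × 0.0143 = 0.715 mA.
Collector loop: V_CE = V_CC − I_C·R_C = 15 − 0.715×3.3 = 12.6 V.
Since V_CE = 12.6 V > V_CE(sat) ≈ 0.2 V, the transistor is in the active region as assumed.

I_C ≈ 0.71 mA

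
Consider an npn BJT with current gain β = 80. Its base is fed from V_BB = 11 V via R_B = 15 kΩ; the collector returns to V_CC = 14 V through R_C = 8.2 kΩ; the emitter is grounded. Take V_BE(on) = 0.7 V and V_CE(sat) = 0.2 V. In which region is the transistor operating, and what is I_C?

saturation; I_C ≈ 1.7 mA

Assume active: I_B = (11 − 0.7)/15 = 0.687 mA, giving I_C = β·I_B = 54.9 mA.
But then V_CE = 14 − 54.9×8.2 = -436 V < V_CE(sat) = 0.2 V — impossible in the active region.
So the transistor is saturated. With V_CE = 0.2 V, I_C = (V_CC − 0.2)/R_C = 13.8/8.2 = 1.68 mA.
Check: β·I_B = 54.9 mA > I_C = 1.68 mA, confirming saturation.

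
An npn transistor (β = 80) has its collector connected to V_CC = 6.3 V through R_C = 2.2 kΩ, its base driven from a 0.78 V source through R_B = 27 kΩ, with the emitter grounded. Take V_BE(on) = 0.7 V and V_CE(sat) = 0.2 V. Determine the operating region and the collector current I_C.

active; I_C ≈ 0.24 mA

Assume active. Base-emitter loop: I_B = (V_BB − V_BE)/R_B = (0.78 − 0.7)/27 = 0.00296 mA.
I_C = β·I_B = 80×0.00296 = 0.237 mA.
V_CE = V_CC − I_C·R_C = 6.3 − 0.237×2.2 = 5.78 V > V_CE(sat), so the active-region assumption holds.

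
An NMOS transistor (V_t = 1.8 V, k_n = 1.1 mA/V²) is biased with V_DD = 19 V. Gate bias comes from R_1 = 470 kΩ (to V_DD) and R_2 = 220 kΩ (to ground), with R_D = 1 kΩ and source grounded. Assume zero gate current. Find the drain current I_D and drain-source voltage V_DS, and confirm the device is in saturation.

I_D ≈ 10 mA, V_DS ≈ 9 V

V_G = V_DD·R_2/(R_1+R_2) = 19×220/690 = 6.06 V. With the source grounded, V_GS = V_G = 6.06 V.
Assume saturation: I_D = (k_n/2)(V_GS − V_t)² = (1.1/2)×(6.06 − 1.8)² = 0.55×4.26² = 9.97 mA.
V_DS = V_DD − I_D·R_D = 19 − 9.97×1 = 9.03 V.
Saturation requires V_DS ≥ V_GS − V_t = 4.26 V; 9.03 ≥ 4.26 ✓.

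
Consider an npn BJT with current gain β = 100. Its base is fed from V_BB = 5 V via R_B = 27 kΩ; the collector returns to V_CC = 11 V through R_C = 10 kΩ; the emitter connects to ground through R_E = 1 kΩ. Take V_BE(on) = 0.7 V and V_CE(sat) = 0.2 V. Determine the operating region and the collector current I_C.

Assume active: I_B = (5 − 0.7)/(27 + 101×1) = 0.0336 mA, I_C = β·I_B = 3.36 mA.
Then V_CE = 11 − 3.36×10 − 3.39×1 = -26 V < 0.2 V — the active assumption fails.
Re-solve with V_CE = 0.2 V. KCL at the emitter: V_E/R_E = (V_BB−0.7−V_E)/R_B + (V_CC−0.2−V_E)/R_C, giving V_E = 1.09 V.
I_C = (V_CC − 0.2 − V_E)/R_C = (10.8 − 1.09)/10 = 0.971 mA.
Check: I_B = (4.3 − 1.09)/27 = 0.119 mA, and β·I_B = 11.9 mA > I_C, confirming saturation.

saturation; I_C ≈ 0.97 mA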